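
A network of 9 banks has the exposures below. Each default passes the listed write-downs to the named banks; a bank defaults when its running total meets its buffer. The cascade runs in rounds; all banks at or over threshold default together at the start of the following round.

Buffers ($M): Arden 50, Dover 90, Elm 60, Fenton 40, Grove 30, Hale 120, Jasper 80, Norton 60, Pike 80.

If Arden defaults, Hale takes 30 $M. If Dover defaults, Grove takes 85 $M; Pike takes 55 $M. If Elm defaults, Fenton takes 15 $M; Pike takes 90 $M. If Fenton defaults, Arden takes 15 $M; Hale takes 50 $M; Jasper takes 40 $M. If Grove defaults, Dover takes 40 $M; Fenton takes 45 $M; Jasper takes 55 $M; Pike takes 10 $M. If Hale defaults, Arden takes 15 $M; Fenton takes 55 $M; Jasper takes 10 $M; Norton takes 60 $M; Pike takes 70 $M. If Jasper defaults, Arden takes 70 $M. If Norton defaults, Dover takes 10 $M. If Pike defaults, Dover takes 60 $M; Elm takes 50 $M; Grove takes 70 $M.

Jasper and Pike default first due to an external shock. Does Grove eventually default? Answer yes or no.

Round 1 — Jasper, Pike default (initial).
  Arden: +70 → 70 ≥ 50
  Dover: +60 → 60 < 90
  Elm: +50 → 50 < 60
  Grove: +70 → 70 ≥ 30
Round 2 — Arden, Grove default.
  Dover: +40 → 100 ≥ 90
  Fenton: +45 → 45 ≥ 40
  Hale: +30 → 30 < 120
Round 3 — Dover, Fenton default.
  Hale: +50 → 80 < 120
No further defaults.

yes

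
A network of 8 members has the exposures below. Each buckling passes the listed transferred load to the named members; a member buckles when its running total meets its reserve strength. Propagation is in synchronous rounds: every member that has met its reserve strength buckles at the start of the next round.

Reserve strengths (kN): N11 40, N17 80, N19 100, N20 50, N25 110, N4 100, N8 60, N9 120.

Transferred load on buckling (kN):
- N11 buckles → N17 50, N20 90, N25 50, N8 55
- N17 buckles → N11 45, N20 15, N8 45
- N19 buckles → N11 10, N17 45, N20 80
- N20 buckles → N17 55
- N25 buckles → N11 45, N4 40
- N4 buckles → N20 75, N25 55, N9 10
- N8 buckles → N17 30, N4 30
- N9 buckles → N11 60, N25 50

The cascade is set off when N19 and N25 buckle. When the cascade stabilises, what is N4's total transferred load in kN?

70

Round 1 — N19, N25 buckle (initial).
  N11: +10+45 → 55 ≥ 40
  N17: +45 → 45 < 80
  N20: +80 → 80 ≥ 50
  N4: +40 → 40 < 100
Round 2 — N11, N20 buckle.
  N17: +50+55 → 150 ≥ 80
  N8: +55 → 55 < 60
Round 3 — N17 buckles.
  N8: +45 → 100 ≥ 60
Round 4 — N8 buckles.
  N4: +30 → 70 < 100
No further bucklings.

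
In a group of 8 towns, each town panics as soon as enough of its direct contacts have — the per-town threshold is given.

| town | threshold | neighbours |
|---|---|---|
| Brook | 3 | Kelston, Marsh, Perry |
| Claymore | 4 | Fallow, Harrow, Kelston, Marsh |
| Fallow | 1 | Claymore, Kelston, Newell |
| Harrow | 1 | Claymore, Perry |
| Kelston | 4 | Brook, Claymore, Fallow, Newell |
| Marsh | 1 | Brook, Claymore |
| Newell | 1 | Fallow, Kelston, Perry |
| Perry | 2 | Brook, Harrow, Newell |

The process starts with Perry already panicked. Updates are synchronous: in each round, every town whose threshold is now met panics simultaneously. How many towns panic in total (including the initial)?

4

Round 1 — Perry panics (initial).
Round 2 — checking thresholds:
  Brook: 1 of 3 neighbours < 3, holds.
  Harrow: 1 of 2 neighbours ≥ 1, panics.
  Newell: 1 of 3 neighbours ≥ 1, panics.
Round 3 — checking thresholds:
  Brook: 1 of 3 neighbours < 3, holds.
  Claymore: 1 of 4 neighbours < 4, holds.
  Fallow: 1 of 3 neighbours ≥ 1, panics.
  Kelston: 1 of 4 neighbours < 4, holds.
Round 4 — no new panics; cascade stops.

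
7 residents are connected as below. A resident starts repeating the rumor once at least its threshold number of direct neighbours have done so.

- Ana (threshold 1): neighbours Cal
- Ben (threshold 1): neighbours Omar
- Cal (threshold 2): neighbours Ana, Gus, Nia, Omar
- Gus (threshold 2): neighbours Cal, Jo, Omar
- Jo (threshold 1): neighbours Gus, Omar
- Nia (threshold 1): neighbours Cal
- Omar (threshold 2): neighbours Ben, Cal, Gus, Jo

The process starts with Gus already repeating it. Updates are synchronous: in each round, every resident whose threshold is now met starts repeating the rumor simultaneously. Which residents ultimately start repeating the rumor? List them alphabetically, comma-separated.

Ana, Ben, Cal, Gus, Jo, Nia, Omar

Round 1 — Gus starts repeating the rumor (initial).
Round 2 — checking thresholds:
  Cal: 1 of 4 neighbours < 2, holds.
  Jo: 1 of 2 neighbours ≥ 1, starts repeating the rumor.
  Omar: 1 of 4 neighbours < 2, holds.
Round 3 — checking thresholds:
  Cal: 1 of 4 neighbours < 2, holds.
  Omar: 2 of 4 neighbours ≥ 2, starts repeating the rumor.
Round 4 — checking thresholds:
  Ben: 1 of 1 neighbours ≥ 1, starts repeating the rumor.
  Cal: 2 of 4 neighbours ≥ 2, starts repeating the rumor.
Round 5 — checking thresholds:
  Ana: 1 of 1 neighbours ≥ 1, starts repeating the rumor.
  Nia: 1 of 1 neighbours ≥ 1, starts repeating the rumor.
Round 6 — no new spreads; cascade stops.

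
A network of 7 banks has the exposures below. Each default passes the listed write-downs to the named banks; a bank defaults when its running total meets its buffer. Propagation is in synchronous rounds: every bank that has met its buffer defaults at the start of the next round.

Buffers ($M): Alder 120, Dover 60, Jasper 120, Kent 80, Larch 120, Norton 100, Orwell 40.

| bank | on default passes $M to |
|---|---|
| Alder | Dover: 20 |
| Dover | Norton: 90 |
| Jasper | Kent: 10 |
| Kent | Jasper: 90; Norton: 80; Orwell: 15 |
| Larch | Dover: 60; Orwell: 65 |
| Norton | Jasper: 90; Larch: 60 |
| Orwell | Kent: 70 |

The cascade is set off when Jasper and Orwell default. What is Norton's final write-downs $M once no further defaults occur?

Round 1 — Jasper, Orwell default (initial).
  Kent: +10+70 → 80 ≥ 80
Round 2 — Kent defaults.
  Norton: +80 → 80 < 100
No further defaults.

80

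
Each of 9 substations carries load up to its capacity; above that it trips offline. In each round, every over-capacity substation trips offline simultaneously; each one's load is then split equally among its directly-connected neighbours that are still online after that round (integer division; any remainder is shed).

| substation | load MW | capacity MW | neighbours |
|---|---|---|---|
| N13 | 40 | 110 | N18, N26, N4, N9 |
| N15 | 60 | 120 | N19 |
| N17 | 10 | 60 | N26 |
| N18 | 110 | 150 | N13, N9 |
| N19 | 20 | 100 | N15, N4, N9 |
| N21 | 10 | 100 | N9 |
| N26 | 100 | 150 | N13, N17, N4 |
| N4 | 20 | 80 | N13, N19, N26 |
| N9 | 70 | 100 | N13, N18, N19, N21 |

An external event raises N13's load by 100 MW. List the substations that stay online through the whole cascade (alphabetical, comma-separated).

N15, N17, N19, N21, N26, N4

Round 1 — N13 at 140 > 110. N13 trips offline.
  N13 sheds 140 MW to N18, N26, N4, N9: 35 each.
    N18: 110+35 = 145 ≤ 150
    N26: 100+35 = 135 ≤ 150
    N4: 20+35 = 55 ≤ 80
    N9: 70+35 = 105 > 100
Round 2 — N9 trips offline.
  N9 sheds 105 MW to N18, N19, N21: 35 each.
    N18: 145+35 = 180 > 150
    N19: 20+35 = 55 ≤ 100
    N21: 10+35 = 45 ≤ 100
Round 3 — N18 trips offline.
  N18 sheds 180 MW: no online neighbours, lost.
No further trips.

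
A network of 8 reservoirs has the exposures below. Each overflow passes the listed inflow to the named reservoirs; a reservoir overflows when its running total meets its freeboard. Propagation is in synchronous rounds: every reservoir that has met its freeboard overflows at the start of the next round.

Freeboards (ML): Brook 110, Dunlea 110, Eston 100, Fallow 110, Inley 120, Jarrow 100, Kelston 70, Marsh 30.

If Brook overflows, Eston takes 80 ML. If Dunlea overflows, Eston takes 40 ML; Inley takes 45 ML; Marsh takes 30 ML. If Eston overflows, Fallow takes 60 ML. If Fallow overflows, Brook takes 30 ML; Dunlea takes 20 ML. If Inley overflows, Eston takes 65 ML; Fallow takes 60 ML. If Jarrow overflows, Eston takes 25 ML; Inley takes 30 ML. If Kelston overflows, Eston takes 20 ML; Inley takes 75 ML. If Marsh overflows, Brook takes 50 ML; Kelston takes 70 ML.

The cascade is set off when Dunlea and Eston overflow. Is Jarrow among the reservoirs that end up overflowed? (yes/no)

no

Round 1 — Dunlea, Eston overflow (initial).
  Fallow: +60 → 60 < 110
  Inley: +45 → 45 < 120
  Marsh: +30 → 30 ≥ 30
Round 2 — Marsh overflows.
  Brook: +50 → 50 < 110
  Kelston: +70 → 70 ≥ 70
Round 3 — Kelston overflows.
  Inley: +75 → 120 ≥ 120
Round 4 — Inley overflows.
  Fallow: +60 → 120 ≥ 110
Round 5 — Fallow overflows.
  Brook: +30 → 80 < 110
No further overflows.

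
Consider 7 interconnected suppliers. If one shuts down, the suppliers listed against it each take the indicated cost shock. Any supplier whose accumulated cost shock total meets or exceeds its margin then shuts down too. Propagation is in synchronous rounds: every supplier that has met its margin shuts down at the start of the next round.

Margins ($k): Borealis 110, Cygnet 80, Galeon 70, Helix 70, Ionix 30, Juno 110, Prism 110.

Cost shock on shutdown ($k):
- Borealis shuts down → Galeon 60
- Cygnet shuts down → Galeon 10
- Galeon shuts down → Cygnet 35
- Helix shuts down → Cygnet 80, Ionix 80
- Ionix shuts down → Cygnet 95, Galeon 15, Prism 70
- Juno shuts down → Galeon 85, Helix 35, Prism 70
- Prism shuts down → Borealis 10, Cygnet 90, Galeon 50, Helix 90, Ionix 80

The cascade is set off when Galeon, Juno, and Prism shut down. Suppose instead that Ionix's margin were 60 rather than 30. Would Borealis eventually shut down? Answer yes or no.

no

With Ionix's margin at 60:
Round 1 — Galeon, Juno, Prism shut down (initial).
  Borealis: +10 → 10 < 110
  Cygnet: +35+90 → 125 ≥ 80
  Helix: +35+90 → 125 ≥ 70
  Ionix: +80 → 80 ≥ 60
Round 2 — Cygnet, Helix, Ionix shut down.
No further shutdowns.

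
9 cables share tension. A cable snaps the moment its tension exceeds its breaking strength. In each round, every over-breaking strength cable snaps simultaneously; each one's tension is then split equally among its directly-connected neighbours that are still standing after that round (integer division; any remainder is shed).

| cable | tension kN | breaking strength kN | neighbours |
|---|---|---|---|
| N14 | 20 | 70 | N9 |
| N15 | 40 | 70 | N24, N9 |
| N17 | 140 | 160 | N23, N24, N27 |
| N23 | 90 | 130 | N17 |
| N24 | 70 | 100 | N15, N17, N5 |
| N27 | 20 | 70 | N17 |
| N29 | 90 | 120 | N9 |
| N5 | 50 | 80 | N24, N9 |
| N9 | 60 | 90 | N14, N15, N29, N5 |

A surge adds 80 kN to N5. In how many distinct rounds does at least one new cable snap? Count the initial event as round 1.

Round 1 — N5 at 130 > 80. N5 snaps.
  N5 sheds 130 kN to N24, N9: 65 each.
    N24: 70+65 = 135 > 100
    N9: 60+65 = 125 > 90
Round 2 — N24, N9 snap.
  N24 sheds 135 kN to N15, N17: 67 each (1 lost).
    N15: 40+67 = 107 > 70
    N17: 140+67 = 207 > 160
  N9 sheds 125 kN to N14, N15, N29: 41 each (2 lost).
    N14: 20+41 = 61 ≤ 70
    N15: 107+41 = 148 > 70
    N29: 90+41 = 131 > 120
Round 3 — N15, N17, N29 snap.
  N15 sheds 148 kN: no online neighbours, lost.
  N17 sheds 207 kN to N23, N27: 103 each (1 lost).
    N23: 90+103 = 193 > 130
    N27: 20+103 = 123 > 70
  N29 sheds 131 kN: no online neighbours, lost.
Round 4 — N23, N27 snap.
  N23 sheds 193 kN: no online neighbours, lost.
  N27 sheds 123 kN: no online neighbours, lost.
No further breaks.

4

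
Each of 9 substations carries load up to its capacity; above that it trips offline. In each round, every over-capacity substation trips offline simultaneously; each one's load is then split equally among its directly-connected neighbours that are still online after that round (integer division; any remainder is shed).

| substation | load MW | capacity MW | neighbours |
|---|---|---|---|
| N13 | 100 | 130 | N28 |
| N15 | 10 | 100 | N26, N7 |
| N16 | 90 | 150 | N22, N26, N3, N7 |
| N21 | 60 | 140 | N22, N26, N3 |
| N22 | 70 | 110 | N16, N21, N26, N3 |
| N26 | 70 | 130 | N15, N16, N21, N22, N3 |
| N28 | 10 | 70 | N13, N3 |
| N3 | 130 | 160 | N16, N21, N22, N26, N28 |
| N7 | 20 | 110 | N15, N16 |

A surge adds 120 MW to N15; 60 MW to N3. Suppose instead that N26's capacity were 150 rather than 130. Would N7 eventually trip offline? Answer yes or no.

With N26's capacity at 150:
Round 1 — N15 at 130 > 100; N3 at 190 > 160. N15, N3 trip offline.
  N15 sheds 130 MW to N26, N7: 65 each.
    N26: 70+65 = 135 ≤ 150
    N7: 20+65 = 85 ≤ 110
  N3 sheds 190 MW to N16, N21, N22, N26, N28: 38 each.
    N16: 90+38 = 128 ≤ 150
    N21: 60+38 = 98 ≤ 140
    N22: 70+38 = 108 ≤ 110
    N26: 135+38 = 173 > 150
    N28: 10+38 = 48 ≤ 70
Round 2 — N26 trips offline.
  N26 sheds 173 MW to N16, N21, N22: 57 each (2 lost).
    N16: 128+57 = 185 > 150
    N21: 98+57 = 155 > 140
    N22: 108+57 = 165 > 110
Round 3 — N16, N21, N22 trip offline.
  N16 sheds 185 MW to N7: 185 each.
    N7: 85+185 = 270 > 110
  N21 sheds 155 MW: no online neighbours, lost.
  N22 sheds 165 MW: no online neighbours, lost.
Round 4 — N7 trips offline.
  N7 sheds 270 MW: no online neighbours, lost.
No further trips.

yes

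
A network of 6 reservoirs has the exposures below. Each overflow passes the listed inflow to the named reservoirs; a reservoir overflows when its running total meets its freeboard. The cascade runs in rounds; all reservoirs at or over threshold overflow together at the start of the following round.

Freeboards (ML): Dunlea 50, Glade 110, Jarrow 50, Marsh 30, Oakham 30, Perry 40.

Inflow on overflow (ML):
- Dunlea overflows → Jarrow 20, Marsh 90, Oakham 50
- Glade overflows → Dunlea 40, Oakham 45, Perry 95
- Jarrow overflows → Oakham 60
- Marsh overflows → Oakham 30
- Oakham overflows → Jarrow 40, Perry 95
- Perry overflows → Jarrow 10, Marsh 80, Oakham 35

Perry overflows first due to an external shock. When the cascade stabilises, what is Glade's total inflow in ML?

Round 1 — Perry overflows (initial).
  Jarrow: +10 → 10 < 50
  Marsh: +80 → 80 ≥ 30
  Oakham: +35 → 35 ≥ 30
Round 2 — Marsh, Oakham overflow.
  Jarrow: +40 → 50 ≥ 50
Round 3 — Jarrow overflows.
No further overflows.

0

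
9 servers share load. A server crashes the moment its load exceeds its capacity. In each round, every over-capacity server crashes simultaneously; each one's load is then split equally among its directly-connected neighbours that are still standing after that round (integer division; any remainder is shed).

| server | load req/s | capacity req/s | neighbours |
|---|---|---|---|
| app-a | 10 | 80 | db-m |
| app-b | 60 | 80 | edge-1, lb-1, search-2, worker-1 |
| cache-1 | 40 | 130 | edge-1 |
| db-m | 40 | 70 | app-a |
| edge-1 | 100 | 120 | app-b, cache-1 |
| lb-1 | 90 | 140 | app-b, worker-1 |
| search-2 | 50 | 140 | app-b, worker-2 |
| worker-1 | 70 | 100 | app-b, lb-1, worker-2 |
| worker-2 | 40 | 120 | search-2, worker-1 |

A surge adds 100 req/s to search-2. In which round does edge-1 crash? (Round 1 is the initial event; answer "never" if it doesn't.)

3

Round 1 — search-2 at 150 > 140. search-2 crashes.
  search-2 sheds 150 req/s to app-b, worker-2: 75 each.
    app-b: 60+75 = 135 > 80
    worker-2: 40+75 = 115 ≤ 120
Round 2 — app-b crashes.
  app-b sheds 135 req/s to edge-1, lb-1, worker-1: 45 each.
    edge-1: 100+45 = 145 > 120
    lb-1: 90+45 = 135 ≤ 140
    worker-1: 70+45 = 115 > 100
Round 3 — edge-1, worker-1 crash.
  edge-1 sheds 145 req/s to cache-1: 145 each.
    cache-1: 40+145 = 185 > 130
  worker-1 sheds 115 req/s to lb-1, worker-2: 57 each (1 lost).
    lb-1: 135+57 = 192 > 140
    worker-2: 115+57 = 172 > 120
Round 4 — cache-1, lb-1, worker-2 crash.
  cache-1 sheds 185 req/s: no online neighbours, lost.
  lb-1 sheds 192 req/s: no online neighbours, lost.
  worker-2 sheds 172 req/s: no online neighbours, lost.
No further crashes.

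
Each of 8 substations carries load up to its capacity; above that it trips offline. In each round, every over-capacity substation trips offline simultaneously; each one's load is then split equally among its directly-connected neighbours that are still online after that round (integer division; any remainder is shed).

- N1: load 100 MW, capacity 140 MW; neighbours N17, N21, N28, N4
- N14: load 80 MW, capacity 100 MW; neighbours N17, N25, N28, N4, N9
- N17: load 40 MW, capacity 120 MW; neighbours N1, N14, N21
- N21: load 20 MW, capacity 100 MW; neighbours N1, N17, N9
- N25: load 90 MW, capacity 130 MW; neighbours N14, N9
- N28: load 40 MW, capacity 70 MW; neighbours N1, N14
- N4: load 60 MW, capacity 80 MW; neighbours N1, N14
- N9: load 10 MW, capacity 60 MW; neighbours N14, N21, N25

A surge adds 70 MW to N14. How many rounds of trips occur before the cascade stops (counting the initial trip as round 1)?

7

Round 1 — N14 at 150 > 100. N14 trips offline.
  N14 sheds 150 MW to N17, N25, N28, N4, N9: 30 each.
    N17: 40+30 = 70 ≤ 120
    N25: 90+30 = 120 ≤ 130
    N28: 40+30 = 70 ≤ 70
    N4: 60+30 = 90 > 80
    N9: 10+30 = 40 ≤ 60
Round 2 — N4 trips offline.
  N4 sheds 90 MW to N1: 90 each.
    N1: 100+90 = 190 > 140
Round 3 — N1 trips offline.
  N1 sheds 190 MW to N17, N21, N28: 63 each (1 lost).
    N17: 70+63 = 133 > 120
    N21: 20+63 = 83 ≤ 100
    N28: 70+63 = 133 > 70
Round 4 — N17, N28 trip offline.
  N17 sheds 133 MW to N21: 133 each.
    N21: 83+133 = 216 > 100
  N28 sheds 133 MW: no online neighbours, lost.
Round 5 — N21 trips offline.
  N21 sheds 216 MW to N9: 216 each.
    N9: 40+216 = 256 > 60
Round 6 — N9 trips offline.
  N9 sheds 256 MW to N25: 256 each.
    N25: 120+256 = 376 > 130
Round 7 — N25 trips offline.
  N25 sheds 376 MW: no online neighbours, lost.
No further trips.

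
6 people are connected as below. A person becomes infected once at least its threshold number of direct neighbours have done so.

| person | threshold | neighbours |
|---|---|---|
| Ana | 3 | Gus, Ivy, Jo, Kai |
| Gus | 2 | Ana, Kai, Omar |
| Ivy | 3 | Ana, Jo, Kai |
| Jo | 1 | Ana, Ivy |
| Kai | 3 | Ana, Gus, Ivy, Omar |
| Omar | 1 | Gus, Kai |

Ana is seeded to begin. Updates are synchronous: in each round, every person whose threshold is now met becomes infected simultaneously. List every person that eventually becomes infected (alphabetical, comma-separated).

Round 1 — Ana becomes infected (initial).
Round 2 — checking thresholds:
  Gus: 1 of 3 neighbours < 2, holds.
  Ivy: 1 of 3 neighbours < 3, holds.
  Jo: 1 of 2 neighbours ≥ 1, becomes infected.
  Kai: 1 of 4 neighbours < 3, holds.
Round 3 — no new infections; cascade stops.

Ana, Jo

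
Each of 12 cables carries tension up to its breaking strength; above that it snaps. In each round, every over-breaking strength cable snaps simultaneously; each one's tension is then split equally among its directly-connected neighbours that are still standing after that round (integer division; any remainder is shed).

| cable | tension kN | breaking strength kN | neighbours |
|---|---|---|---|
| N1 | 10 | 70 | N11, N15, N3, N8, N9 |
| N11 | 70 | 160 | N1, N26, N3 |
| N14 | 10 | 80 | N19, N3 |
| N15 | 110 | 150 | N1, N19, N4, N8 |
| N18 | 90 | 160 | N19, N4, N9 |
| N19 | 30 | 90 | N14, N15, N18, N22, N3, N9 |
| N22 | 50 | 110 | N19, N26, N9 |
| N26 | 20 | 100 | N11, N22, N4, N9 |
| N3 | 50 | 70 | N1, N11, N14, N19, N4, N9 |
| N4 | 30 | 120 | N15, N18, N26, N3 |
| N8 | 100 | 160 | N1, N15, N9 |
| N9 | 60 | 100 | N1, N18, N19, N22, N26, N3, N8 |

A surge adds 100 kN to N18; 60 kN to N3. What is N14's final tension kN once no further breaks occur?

Round 1 — N18 at 190 > 160; N3 at 110 > 70. N18, N3 snap.
  N18 sheds 190 kN to N19, N4, N9: 63 each (1 lost).
    N19: 30+63 = 93 > 90
    N4: 30+63 = 93 ≤ 120
    N9: 60+63 = 123 > 100
  N3 sheds 110 kN to N1, N11, N14, N19, N4, N9: 18 each (2 lost).
    N1: 10+18 = 28 ≤ 70
    N11: 70+18 = 88 ≤ 160
    N14: 10+18 = 28 ≤ 80
    N19: 93+18 = 111 > 90
    N4: 93+18 = 111 ≤ 120
    N9: 123+18 = 141 > 100
Round 2 — N19, N9 snap.
  N19 sheds 111 kN to N14, N15, N22: 37 each.
    N14: 28+37 = 65 ≤ 80
    N15: 110+37 = 147 ≤ 150
    N22: 50+37 = 87 ≤ 110
  N9 sheds 141 kN to N1, N22, N26, N8: 35 each (1 lost).
    N1: 28+35 = 63 ≤ 70
    N22: 87+35 = 122 > 110
    N26: 20+35 = 55 ≤ 100
    N8: 100+35 = 135 ≤ 160
Round 3 — N22 snaps.
  N22 sheds 122 kN to N26: 122 each.
    N26: 55+122 = 177 > 100
Round 4 — N26 snaps.
  N26 sheds 177 kN to N11, N4: 88 each (1 lost).
    N11: 88+88 = 176 > 160
    N4: 111+88 = 199 > 120
Round 5 — N11, N4 snap.
  N11 sheds 176 kN to N1: 176 each.
    N1: 63+176 = 239 > 70
  N4 sheds 199 kN to N15: 199 each.
    N15: 147+199 = 346 > 150
Round 6 — N1, N15 snap.
  N1 sheds 239 kN to N8: 239 each.
    N8: 135+239 = 374 > 160
  N15 sheds 346 kN to N8: 346 each.
    N8: 374+346 = 720 > 160
Round 7 — N8 snaps.
  N8 sheds 720 kN: no online neighbours, lost.
No further breaks.

65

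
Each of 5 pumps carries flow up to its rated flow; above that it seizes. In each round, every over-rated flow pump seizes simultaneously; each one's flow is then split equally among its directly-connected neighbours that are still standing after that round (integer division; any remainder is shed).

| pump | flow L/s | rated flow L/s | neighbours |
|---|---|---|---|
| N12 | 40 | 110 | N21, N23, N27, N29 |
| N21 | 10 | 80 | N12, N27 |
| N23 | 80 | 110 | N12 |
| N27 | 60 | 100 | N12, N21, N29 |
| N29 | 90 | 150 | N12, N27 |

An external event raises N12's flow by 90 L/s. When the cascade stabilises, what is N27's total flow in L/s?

92

Round 1 — N12 at 130 > 110. N12 seizes.
  N12 sheds 130 L/s to N21, N23, N27, N29: 32 each (2 lost).
    N21: 10+32 = 42 ≤ 80
    N23: 80+32 = 112 > 110
    N27: 60+32 = 92 ≤ 100
    N29: 90+32 = 122 ≤ 150
Round 2 — N23 seizes.
  N23 sheds 112 L/s: no online neighbours, lost.
No further seizures.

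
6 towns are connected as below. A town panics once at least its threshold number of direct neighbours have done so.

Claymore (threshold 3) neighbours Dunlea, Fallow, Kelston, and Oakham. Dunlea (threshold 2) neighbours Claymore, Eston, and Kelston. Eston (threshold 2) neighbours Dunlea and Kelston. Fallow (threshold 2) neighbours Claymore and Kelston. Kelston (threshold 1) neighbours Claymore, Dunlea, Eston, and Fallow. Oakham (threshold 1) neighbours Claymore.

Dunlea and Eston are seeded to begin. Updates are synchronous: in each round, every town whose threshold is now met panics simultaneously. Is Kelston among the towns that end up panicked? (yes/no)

Round 1 — Dunlea, Eston panic (initial).
Round 2 — checking thresholds:
  Claymore: 1 of 4 neighbours < 3, below threshold.
  Kelston: 2 of 4 neighbours ≥ 1, panics.
Round 3 — no new panics; cascade stops.

yes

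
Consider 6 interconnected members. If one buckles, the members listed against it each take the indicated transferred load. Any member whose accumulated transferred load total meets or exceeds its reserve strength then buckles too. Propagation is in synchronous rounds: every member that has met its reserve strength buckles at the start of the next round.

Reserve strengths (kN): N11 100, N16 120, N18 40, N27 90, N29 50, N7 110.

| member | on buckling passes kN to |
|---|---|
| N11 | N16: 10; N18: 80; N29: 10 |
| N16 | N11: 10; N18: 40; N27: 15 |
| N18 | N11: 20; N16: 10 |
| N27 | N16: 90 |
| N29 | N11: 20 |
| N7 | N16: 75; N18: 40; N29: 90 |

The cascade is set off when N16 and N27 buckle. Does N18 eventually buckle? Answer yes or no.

yes

Round 1 — N16, N27 buckle (initial).
  N11: +10 → 10 < 100
  N18: +40 → 40 ≥ 40
Round 2 — N18 buckles.
  N11: +20 → 30 < 100
No further bucklings.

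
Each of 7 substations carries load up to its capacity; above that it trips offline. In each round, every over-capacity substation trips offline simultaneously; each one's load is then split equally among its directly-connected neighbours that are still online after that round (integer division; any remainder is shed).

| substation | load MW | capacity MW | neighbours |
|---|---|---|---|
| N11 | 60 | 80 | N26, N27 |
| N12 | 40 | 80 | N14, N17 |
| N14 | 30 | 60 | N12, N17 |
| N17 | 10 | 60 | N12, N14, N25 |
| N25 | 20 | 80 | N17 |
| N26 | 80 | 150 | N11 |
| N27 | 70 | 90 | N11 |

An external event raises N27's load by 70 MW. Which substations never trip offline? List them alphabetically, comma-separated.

N12, N14, N17, N25

Round 1 — N27 at 140 > 90. N27 trips offline.
  N27 sheds 140 MW to N11: 140 each.
    N11: 60+140 = 200 > 80
Round 2 — N11 trips offline.
  N11 sheds 200 MW to N26: 200 each.
    N26: 80+200 = 280 > 150
Round 3 — N26 trips offline.
  N26 sheds 280 MW: no online neighbours, lost.
No further trips.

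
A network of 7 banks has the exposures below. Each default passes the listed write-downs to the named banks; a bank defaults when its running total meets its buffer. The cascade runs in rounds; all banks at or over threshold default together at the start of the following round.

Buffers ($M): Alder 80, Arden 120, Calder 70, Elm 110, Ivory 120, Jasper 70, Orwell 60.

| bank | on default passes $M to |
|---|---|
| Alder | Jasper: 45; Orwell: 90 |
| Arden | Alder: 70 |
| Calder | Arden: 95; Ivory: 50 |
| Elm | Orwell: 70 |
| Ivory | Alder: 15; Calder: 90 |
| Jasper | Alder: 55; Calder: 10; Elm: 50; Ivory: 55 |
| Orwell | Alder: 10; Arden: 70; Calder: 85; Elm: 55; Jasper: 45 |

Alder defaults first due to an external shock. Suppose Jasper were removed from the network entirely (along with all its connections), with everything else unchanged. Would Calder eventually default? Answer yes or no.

With Jasper removed:
Round 1 — Alder defaults (initial).
  Orwell: +90 → 90 ≥ 60
Round 2 — Orwell defaults.
  Arden: +70 → 70 < 120
  Calder: +85 → 85 ≥ 70
  Elm: +55 → 55 < 110
Round 3 — Calder defaults.
  Arden: +95 → 165 ≥ 120
  Ivory: +50 → 50 < 120
Round 4 — Arden defaults.
No further defaults.

yes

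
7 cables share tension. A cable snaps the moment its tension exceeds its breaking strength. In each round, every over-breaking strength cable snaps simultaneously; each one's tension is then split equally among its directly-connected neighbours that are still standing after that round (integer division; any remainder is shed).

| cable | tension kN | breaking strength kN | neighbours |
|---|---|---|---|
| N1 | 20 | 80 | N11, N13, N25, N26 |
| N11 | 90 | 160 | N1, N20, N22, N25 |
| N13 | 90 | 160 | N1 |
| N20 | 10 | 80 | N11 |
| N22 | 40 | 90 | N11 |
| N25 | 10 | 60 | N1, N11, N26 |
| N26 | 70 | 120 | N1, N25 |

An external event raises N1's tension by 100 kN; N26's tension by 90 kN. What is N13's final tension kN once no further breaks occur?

Round 1 — N1 at 120 > 80; N26 at 160 > 120. N1, N26 snap.
  N1 sheds 120 kN to N11, N13, N25: 40 each.
    N11: 90+40 = 130 ≤ 160
    N13: 90+40 = 130 ≤ 160
    N25: 10+40 = 50 ≤ 60
  N26 sheds 160 kN to N25: 160 each.
    N25: 50+160 = 210 > 60
Round 2 — N25 snaps.
  N25 sheds 210 kN to N11: 210 each.
    N11: 130+210 = 340 > 160
Round 3 — N11 snaps.
  N11 sheds 340 kN to N20, N22: 170 each.
    N20: 10+170 = 180 > 80
    N22: 40+170 = 210 > 90
Round 4 — N20, N22 snap.
  N20 sheds 180 kN: no online neighbours, lost.
  N22 sheds 210 kN: no online neighbours, lost.
No further breaks.

130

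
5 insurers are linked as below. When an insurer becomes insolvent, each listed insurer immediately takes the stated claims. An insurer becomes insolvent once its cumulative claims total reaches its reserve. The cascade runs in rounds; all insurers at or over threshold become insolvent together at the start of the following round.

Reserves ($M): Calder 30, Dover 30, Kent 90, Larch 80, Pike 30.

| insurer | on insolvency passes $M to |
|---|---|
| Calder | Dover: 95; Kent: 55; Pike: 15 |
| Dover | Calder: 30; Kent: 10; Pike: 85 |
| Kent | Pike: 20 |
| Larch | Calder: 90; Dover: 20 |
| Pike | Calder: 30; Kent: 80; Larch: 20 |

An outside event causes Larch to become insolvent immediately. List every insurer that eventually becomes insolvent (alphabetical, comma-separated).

Calder, Dover, Kent, Larch, Pike

Round 1 — Larch becomes insolvent (initial).
  Calder: +90 → 90 ≥ 30
  Dover: +20 → 20 < 30
Round 2 — Calder becomes insolvent.
  Dover: +95 → 115 ≥ 30
  Kent: +55 → 55 < 90
  Pike: +15 → 15 < 30
Round 3 — Dover becomes insolvent.
  Kent: +10 → 65 < 90
  Pike: +85 → 100 ≥ 30
Round 4 — Pike becomes insolvent.
  Kent: +80 → 145 ≥ 90
Round 5 — Kent becomes insolvent.
No further insolvencies.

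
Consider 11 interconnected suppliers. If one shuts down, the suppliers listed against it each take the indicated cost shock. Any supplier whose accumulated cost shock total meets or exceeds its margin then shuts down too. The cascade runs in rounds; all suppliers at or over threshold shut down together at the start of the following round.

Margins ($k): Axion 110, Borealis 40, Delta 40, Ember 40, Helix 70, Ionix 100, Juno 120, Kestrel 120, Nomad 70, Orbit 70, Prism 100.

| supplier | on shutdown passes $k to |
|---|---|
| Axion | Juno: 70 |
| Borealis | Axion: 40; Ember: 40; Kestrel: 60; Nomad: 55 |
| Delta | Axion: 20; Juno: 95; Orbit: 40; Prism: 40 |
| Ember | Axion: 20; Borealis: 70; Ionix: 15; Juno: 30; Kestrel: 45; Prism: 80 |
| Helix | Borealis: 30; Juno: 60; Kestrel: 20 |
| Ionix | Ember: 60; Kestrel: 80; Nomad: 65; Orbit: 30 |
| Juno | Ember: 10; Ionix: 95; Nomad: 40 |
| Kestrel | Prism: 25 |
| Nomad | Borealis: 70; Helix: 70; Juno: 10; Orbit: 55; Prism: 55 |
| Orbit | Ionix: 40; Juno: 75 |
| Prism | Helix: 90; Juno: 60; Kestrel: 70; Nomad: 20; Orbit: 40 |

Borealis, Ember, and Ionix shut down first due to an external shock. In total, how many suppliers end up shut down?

9

Round 1 — Borealis, Ember, Ionix shut down (initial).
  Axion: +40+20 → 60 < 110
  Juno: +30 → 30 < 120
  Kestrel: +60+45+80 → 185 ≥ 120
  Nomad: +55+65 → 120 ≥ 70
  Orbit: +30 → 30 < 70
  Prism: +80 → 80 < 100
Round 2 — Kestrel, Nomad shut down.
  Helix: +70 → 70 ≥ 70
  Juno: +10 → 40 < 120
  Orbit: +55 → 85 ≥ 70
  Prism: +25+55 → 160 ≥ 100
Round 3 — Helix, Orbit, Prism shut down.
  Juno: +60+75+60 → 235 ≥ 120
Round 4 — Juno shuts down.
No further shutdowns.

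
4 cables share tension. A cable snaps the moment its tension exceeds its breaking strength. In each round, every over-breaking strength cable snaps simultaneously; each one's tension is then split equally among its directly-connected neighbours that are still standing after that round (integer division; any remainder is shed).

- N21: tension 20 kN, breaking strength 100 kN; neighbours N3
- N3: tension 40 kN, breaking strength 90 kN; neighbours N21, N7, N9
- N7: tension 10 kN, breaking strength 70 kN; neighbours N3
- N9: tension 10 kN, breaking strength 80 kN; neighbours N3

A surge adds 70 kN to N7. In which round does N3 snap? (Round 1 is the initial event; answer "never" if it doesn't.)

Round 1 — N7 at 80 > 70. N7 snaps.
  N7 sheds 80 kN to N3: 80 each.
    N3: 40+80 = 120 > 90
Round 2 — N3 snaps.
  N3 sheds 120 kN to N21, N9: 60 each.
    N21: 20+60 = 80 ≤ 100
    N9: 10+60 = 70 ≤ 80
No further breaks.

2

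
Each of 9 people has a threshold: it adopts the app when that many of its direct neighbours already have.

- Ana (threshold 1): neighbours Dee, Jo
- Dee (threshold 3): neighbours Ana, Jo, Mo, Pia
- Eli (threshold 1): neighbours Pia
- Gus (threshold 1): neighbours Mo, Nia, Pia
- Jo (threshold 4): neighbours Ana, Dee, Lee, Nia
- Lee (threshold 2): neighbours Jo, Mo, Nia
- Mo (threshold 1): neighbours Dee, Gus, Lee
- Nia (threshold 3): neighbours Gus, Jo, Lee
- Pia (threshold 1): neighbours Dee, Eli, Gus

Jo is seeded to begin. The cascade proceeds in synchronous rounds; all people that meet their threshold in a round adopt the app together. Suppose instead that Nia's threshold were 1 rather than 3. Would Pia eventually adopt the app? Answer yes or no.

With Nia's threshold at 1:
Round 1 — Jo adopts the app (initial).
Round 2 — checking thresholds:
  Ana: 1 of 2 neighbours ≥ 1, adopts the app.
  Dee: 1 of 4 neighbours < 3, not yet.
  Lee: 1 of 3 neighbours < 2, not yet.
  Nia: 1 of 3 neighbours ≥ 1, adopts the app.
Round 3 — checking thresholds:
  Dee: 2 of 4 neighbours < 3, not yet.
  Gus: 1 of 3 neighbours ≥ 1, adopts the app.
  Lee: 2 of 3 neighbours ≥ 2, adopts the app.
Round 4 — checking thresholds:
  Dee: 2 of 4 neighbours < 3, not yet.
  Mo: 2 of 3 neighbours ≥ 1, adopts the app.
  Pia: 1 of 3 neighbours ≥ 1, adopts the app.
Round 5 — checking thresholds:
  Dee: 4 of 4 neighbours ≥ 3, adopts the app.
  Eli: 1 of 1 neighbours ≥ 1, adopts the app.
Round 6 — no new adoptions; cascade stops.

yes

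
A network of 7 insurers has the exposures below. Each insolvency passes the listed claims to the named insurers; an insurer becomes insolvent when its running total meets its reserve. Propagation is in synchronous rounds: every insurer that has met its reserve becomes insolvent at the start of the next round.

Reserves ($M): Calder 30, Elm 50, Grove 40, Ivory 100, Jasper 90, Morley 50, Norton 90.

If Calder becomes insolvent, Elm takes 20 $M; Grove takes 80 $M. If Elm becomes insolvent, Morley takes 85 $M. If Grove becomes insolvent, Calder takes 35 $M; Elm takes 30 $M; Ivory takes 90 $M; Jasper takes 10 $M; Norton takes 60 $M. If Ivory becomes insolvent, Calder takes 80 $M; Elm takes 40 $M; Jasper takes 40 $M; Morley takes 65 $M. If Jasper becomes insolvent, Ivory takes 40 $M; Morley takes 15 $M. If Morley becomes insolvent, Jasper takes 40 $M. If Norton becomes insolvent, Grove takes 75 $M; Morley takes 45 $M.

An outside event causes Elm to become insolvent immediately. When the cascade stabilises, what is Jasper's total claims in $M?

Round 1 — Elm becomes insolvent (initial).
  Morley: +85 → 85 ≥ 50
Round 2 — Morley becomes insolvent.
  Jasper: +40 → 40 < 90
No further insolvencies.

40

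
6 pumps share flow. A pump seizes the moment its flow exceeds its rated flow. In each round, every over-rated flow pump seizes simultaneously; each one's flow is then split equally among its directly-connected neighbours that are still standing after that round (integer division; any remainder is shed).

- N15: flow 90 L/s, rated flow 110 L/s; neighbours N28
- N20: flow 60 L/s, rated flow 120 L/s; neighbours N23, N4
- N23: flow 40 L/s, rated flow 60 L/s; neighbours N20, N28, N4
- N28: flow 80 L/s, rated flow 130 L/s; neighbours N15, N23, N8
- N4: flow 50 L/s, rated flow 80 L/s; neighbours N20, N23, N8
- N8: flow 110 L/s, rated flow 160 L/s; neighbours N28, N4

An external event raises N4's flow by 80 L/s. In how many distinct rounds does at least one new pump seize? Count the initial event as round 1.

3

Round 1 — N4 at 130 > 80. N4 seizes.
  N4 sheds 130 L/s to N20, N23, N8: 43 each (1 lost).
    N20: 60+43 = 103 ≤ 120
    N23: 40+43 = 83 > 60
    N8: 110+43 = 153 ≤ 160
Round 2 — N23 seizes.
  N23 sheds 83 L/s to N20, N28: 41 each (1 lost).
    N20: 103+41 = 144 > 120
    N28: 80+41 = 121 ≤ 130
Round 3 — N20 seizes.
  N20 sheds 144 L/s: no online neighbours, lost.
No further seizures.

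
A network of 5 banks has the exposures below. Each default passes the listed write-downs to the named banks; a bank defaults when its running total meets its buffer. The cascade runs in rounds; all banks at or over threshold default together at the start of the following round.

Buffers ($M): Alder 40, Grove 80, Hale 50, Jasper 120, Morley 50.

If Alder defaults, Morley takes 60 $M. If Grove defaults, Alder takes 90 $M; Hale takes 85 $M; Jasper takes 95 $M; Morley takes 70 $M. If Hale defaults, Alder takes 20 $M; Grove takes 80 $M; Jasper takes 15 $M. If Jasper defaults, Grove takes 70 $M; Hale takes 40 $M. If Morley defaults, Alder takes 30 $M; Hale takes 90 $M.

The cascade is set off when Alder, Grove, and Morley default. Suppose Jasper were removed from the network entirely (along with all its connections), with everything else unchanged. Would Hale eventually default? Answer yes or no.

yes

With Jasper removed:
Round 1 — Alder, Grove, Morley default (initial).
  Hale: +85+90 → 175 ≥ 50
Round 2 — Hale defaults.
No further defaults.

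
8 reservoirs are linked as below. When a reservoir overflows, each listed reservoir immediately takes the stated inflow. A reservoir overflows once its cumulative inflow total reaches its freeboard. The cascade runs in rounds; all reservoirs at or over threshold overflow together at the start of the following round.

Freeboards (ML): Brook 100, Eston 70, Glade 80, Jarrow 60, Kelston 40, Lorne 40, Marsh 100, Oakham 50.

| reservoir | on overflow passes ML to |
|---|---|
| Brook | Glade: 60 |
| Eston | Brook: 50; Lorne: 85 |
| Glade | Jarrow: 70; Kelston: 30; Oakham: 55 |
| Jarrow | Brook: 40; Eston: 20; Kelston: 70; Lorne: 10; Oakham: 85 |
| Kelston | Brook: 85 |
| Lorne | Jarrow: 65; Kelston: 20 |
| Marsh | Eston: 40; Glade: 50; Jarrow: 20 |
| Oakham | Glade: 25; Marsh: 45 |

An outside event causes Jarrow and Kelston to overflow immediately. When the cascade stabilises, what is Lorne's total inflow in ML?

10

Round 1 — Jarrow, Kelston overflow (initial).
  Brook: +40+85 → 125 ≥ 100
  Eston: +20 → 20 < 70
  Lorne: +10 → 10 < 40
  Oakham: +85 → 85 ≥ 50
Round 2 — Brook, Oakham overflow.
  Glade: +60+25 → 85 ≥ 80
  Marsh: +45 → 45 < 100
Round 3 — Glade overflows.
No further overflows.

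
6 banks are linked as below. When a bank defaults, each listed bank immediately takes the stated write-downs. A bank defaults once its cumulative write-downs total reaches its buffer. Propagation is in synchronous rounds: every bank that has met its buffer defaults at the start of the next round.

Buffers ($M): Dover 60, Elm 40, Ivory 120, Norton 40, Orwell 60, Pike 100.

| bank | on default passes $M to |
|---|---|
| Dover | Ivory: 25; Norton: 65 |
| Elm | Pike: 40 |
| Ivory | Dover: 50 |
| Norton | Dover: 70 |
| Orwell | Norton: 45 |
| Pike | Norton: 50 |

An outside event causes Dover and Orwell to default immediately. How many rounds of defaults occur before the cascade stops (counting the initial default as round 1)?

Round 1 — Dover, Orwell default (initial).
  Ivory: +25 → 25 < 120
  Norton: +65+45 → 110 ≥ 40
Round 2 — Norton defaults.
No further defaults.

2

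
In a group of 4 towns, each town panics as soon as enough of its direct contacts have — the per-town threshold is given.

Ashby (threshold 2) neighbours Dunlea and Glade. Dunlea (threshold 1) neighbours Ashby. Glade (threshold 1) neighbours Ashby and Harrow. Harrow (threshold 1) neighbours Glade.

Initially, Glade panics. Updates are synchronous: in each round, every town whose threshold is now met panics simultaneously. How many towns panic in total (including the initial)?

2

Round 1 — Glade panics (initial).
Round 2 — checking thresholds:
  Ashby: 1 of 2 neighbours < 2, not yet.
  Harrow: 1 of 1 neighbours ≥ 1, panics.
Round 3 — no new panics; cascade stops.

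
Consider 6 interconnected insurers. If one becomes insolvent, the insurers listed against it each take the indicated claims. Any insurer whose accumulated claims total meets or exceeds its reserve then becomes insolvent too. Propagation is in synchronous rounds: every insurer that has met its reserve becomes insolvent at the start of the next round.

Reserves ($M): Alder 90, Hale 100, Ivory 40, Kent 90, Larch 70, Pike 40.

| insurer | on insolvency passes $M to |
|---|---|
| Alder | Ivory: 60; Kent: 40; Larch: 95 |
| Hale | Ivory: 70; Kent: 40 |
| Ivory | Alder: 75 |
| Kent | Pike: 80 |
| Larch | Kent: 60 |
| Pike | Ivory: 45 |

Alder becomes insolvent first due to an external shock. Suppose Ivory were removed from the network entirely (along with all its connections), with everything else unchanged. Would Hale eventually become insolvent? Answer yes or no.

no

With Ivory removed:
Round 1 — Alder becomes insolvent (initial).
  Kent: +40 → 40 < 90
  Larch: +95 → 95 ≥ 70
Round 2 — Larch becomes insolvent.
  Kent: +60 → 100 ≥ 90
Round 3 — Kent becomes insolvent.
  Pike: +80 → 80 ≥ 40
Round 4 — Pike becomes insolvent.
No further insolvencies.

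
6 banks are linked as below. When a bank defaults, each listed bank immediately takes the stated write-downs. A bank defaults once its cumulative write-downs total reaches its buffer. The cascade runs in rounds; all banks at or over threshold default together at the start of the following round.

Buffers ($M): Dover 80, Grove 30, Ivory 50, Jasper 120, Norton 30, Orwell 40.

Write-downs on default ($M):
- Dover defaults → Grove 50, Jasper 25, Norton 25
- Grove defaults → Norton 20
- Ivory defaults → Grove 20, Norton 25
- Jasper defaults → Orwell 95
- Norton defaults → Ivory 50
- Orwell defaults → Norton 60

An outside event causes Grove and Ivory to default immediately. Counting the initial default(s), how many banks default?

3

Round 1 — Grove, Ivory default (initial).
  Norton: +20+25 → 45 ≥ 30
Round 2 — Norton defaults.
No further defaults.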